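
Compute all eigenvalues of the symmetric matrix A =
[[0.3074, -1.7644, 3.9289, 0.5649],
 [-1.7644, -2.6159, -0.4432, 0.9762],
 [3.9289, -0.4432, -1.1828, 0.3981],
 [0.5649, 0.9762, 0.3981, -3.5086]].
sigma(A) ≈ {-5, -4, -2, 4}

A is real symmetric, so its spectrum consists of real eigenvalues. Expanding the characteristic polynomial of the displayed matrix gives
  det(λ I - A) = p(λ) = λ^4 + (7)λ^3 + (-6)λ^2 + (-111.9989)λ + (-159.9971).
Solving p(λ) = 0 yields eigenvalues ≈ -5, -4, -2, 4. (A is shown rounded to 4 decimals, so these recover the underlying integer eigenvalues to within that precision.)
Verification: the trace of A = -7 equals the sum of eigenvalues -7, and det(A) ≈ -159.9971 matches the eigenvalue product -160.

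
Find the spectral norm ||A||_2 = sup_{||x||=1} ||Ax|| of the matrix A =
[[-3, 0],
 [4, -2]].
||A||_2 = sqrt((29 + sqrt(697))/2) ≈ 5.2631 (= sqrt(largest eigenvalue of A^T A))

||A||_2 = sigma_max(A) = sqrt(lambda_max(A^T A)). Form the symmetric matrix M = A^T A =
[[25, -8],
 [-8, 4]].
Its characteristic polynomial (trace, determinant of M give the coefficients) is
  p(λ) = det(λ I - M) = λ^2 - 29λ + 36.
For λ^2 - 29λ + 36 the discriminant is 697. It is nonnegative but not a perfect square, so the roots are real and irrational: λ = (29 ± sqrt(697))/2 ≈ 27.7004, 1.2996.
So the eigenvalues of A^T A are ≈ 1.2996, 27.7004 (all ≥ 0, as they must be for A^T A). The largest is λ_max = (29 + sqrt(697))/2 ≈ 27.7004, hence ||A||_2 = sqrt(λ_max) = sqrt((29 + sqrt(697))/2) ≈ 5.2631.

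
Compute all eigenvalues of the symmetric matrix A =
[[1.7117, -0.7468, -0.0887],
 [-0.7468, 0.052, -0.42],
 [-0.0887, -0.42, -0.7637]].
sigma(A) ≈ {-1, 0, 2}

A is real symmetric, so its spectrum consists of real eigenvalues. Expanding the characteristic polynomial of the displayed matrix gives
  det(λ I - A) = p(λ) = λ^3 + (-1)λ^2 + (-2)λ + (0).
Solving p(λ) = 0 yields eigenvalues ≈ -1, 0, 2. (A is shown rounded to 4 decimals, so these recover the underlying integer eigenvalues to within that precision.)
Verification: the trace of A = 1 equals the sum of eigenvalues 1, and det(A) ≈ -0.0000 matches the eigenvalue product 0.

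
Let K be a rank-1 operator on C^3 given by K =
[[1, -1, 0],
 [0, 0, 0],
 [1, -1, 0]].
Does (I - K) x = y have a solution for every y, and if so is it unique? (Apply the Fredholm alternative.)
(I - K) is singular (det(I - K) = 0, i.e. 1 ∈ sigma(K)). (I - K) x = y is solvable iff y ⊥ ker((I - K)^*) = span{(1, -1, 0)}, i.e. iff y_1 - y_2 = 0. When solvable, the solutions are x = y + c·(1, 0, 1), c arbitrary (ker(I - K) = span{(1, 0, 1)}, dimension 1).

K has rank 1, so it is an outer product K = u v^T: every row of K is a multiple of one row vector. Reading off the entries, u = (1, 0, 1) and v = (1, -1, 0) (row i of K equals u_i·v^T). A rank-one matrix u v^T satisfies K u = u (v·u) and kills the (2)-dimensional subspace v^⊥, so its characteristic polynomial is lambda^2 (lambda - v·u) with v·u = tr K = 1. Hence the eigenvalues of I - K are 1 (multiplicity 2) and 1 - (1) = 0, so det(I - K) = 0. (Direct check: I - K =
[[0, 1, 0],
 [0, 1, 0],
 [-1, 1, 1]]
has determinant 0.) So 1 is an eigenvalue of K and (I - K) is not invertible. The finite-dimensional Fredholm alternative says: either (I - K) is invertible, or ker(I - K) ≠ {0} and then range(I - K) = ker((I - K)^*)^⊥, with dim ker(I - K) = dim ker((I - K)^*). We are in the second case, so we need both kernels. Kernel of I - K: (I - K) u = u - u (v·u) = u - u = 0, so ker(I - K) = span{u} = span{(1, 0, 1)} (it is exactly 1-dimensional because rank(I - K) = 2). Kernel of the adjoint: K is real, so (I - K)^* = I - K^T = I - v u^T, and (I - v u^T) v = v - v (u·v) = 0; hence ker((I - K)^*) = span{v} = span{(1, -1, 0)}. Therefore (I - K) x = y is solvable iff <y, v> = 0, i.e. iff y_1 - y_2 = 0. When this holds, K y = u (v·y) = 0, so (I - K) y = y and x = y is a particular solution; the full solution set is the line x = y + c·u = y + c·(1, 0, 1), c ∈ C.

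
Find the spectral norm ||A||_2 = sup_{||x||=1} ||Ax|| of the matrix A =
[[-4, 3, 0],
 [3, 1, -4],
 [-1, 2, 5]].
||A||_2 ≈ 7.4234 (= sqrt(largest eigenvalue of A^T A))

||A||_2 = sigma_max(A) = sqrt(lambda_max(A^T A)). Form the symmetric matrix M = A^T A =
[[26, -11, -17],
 [-11, 14, 6],
 [-17, 6, 41]].
Its characteristic polynomial (trace, sum of principal 2x2 minors, determinant of M give the coefficients) is
  p(λ) = det(λ I - M) = λ^3 - 81λ^2 + 1558λ - 7225.
No integer candidate from the rational root theorem (±divisors of 7225) is a root, so the roots are irrational. The cubic discriminant is Δ = 442590881 > 0, so there are three distinct real roots. p(6) = -577 and p(7) = 55 have opposite signs, so a root lies in (6, 7); Newton's method refines it to λ ≈ 6.9046. p(18) = 407 and p(19) = -5 have opposite signs, so a root lies in (18, 19); Newton's method refines it to λ ≈ 18.9886. p(55) = -185 and p(56) = 1623 have opposite signs, so a root lies in (55, 56); Newton's method refines it to λ ≈ 55.1068. Check (Vieta): the three roots sum to 81, matching tr M = 81.
So the eigenvalues of A^T A are ≈ 6.9046, 18.9886, 55.1068 (all ≥ 0, as they must be for A^T A). The largest is λ_max ≈ 55.1068, hence ||A||_2 = sqrt(λ_max) ≈ 7.4234.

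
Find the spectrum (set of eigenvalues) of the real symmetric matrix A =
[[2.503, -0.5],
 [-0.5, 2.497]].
sigma(A) ≈ {2, 3}

A is real symmetric, so its spectrum consists of real eigenvalues. Expanding the characteristic polynomial of the displayed matrix gives
  det(λ I - A) = p(λ) = λ^2 + (-5)λ + (6).
Solving p(λ) = 0 yields eigenvalues ≈ 2, 3. (A is shown rounded to 4 decimals, so these recover the underlying integer eigenvalues to within that precision.)
Verification: the trace of A = 5 equals the sum of eigenvalues 5, and det(A) ≈ 6.0000 matches the eigenvalue product 6.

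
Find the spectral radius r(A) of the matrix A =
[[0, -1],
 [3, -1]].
r(A) = sqrt(3) ≈ 1.7321

The eigenvalues of A are the roots of its characteristic polynomial. With M = A (coefficients from the trace and determinant):
  p(λ) = det(λ I - M) = λ^2 + λ + 3.
For λ^2 + λ + 3 the discriminant is -11. It is negative, so the roots are the complex-conjugate pair λ = -1/2 ± (sqrt(11)/2) i ≈ -0.5 ± 1.6583i. For a conjugate pair the product of the roots equals the constant term, so |λ|^2 = 3 and |λ| = sqrt(3) ≈ 1.7321.
Thus the eigenvalues (to 4 decimals) are -0.5 ± 1.6583i (modulus 1.7321). The spectral radius is the largest modulus: r(A) = sqrt(3) ≈ 1.7321. (Cross-check: r(A) ≤ ||A||_2 ≈ 3.1796; equality holds whenever A is normal, though it can also hold for some non-normal A.)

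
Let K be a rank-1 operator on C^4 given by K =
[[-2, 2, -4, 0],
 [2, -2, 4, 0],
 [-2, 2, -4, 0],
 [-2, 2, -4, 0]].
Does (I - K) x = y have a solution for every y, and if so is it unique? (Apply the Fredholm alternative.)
(I - K) is invertible (det(I - K) = 9 ≠ 0), so for every y in C^4 the equation (I - K) x = y has a unique solution.

K has rank 1, so it is an outer product K = u v^T: every row of K is a multiple of one row vector. Reading off the entries, u = (2, -2, 2, 2) and v = (-1, 1, -2, 0) (row i of K equals u_i·v^T). A rank-one matrix u v^T satisfies K u = u (v·u) and kills the (3)-dimensional subspace v^⊥, so its characteristic polynomial is lambda^3 (lambda - v·u) with v·u = tr K = -8. Hence the eigenvalues of I - K are 1 (multiplicity 3) and 1 - (-8) = 9, so det(I - K) = 9. (Direct check: I - K =
[[3, -2, 4, 0],
 [-2, 3, -4, 0],
 [2, -2, 5, 0],
 [2, -2, 4, 1]]
has determinant 9.) The finite-dimensional Fredholm alternative says: either (I - K) is invertible, or ker(I - K) ≠ {0} and then range(I - K) = ker((I - K)^*)^⊥, with dim ker(I - K) = dim ker((I - K)^*). Since det(I - K) ≠ 0, 1 is not an eigenvalue of K and ker(I - K) = {0}, so we are in the first case: for every y there is a unique x = (I - K)^(-1) y. Explicitly, by the Sherman–Morrison formula, (I - u v^T)^(-1) = I + u v^T/(1 - v·u), i.e. (I - K)^(-1) = I + K/(9).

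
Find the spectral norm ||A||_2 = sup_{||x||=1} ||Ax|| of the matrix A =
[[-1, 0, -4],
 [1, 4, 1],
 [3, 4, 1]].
||A||_2 ≈ 6.7101 (= sqrt(largest eigenvalue of A^T A))

||A||_2 = sigma_max(A) = sqrt(lambda_max(A^T A)). Form the symmetric matrix M = A^T A =
[[11, 16, 8],
 [16, 32, 8],
 [8, 8, 18]].
Its characteristic polynomial (trace, sum of principal 2x2 minors, determinant of M give the coefficients) is
  p(λ) = det(λ I - M) = λ^3 - 61λ^2 + 742λ - 1024.
No integer candidate from the rational root theorem (±divisors of 1024) is a root, so the roots are irrational. The cubic discriminant is Δ = 290818148 > 0, so there are three distinct real roots. p(1) = -342 and p(2) = 224 have opposite signs, so a root lies in (1, 2); Newton's method refines it to λ ≈ 1.58. p(14) = 152 and p(15) = -244 have opposite signs, so a root lies in (14, 15); Newton's method refines it to λ ≈ 14.3945. p(45) = -34 and p(46) = 1368 have opposite signs, so a root lies in (45, 46); Newton's method refines it to λ ≈ 45.0256. Check (Vieta): the three roots sum to 61, matching tr M = 61.
So the eigenvalues of A^T A are ≈ 1.58, 14.3945, 45.0256 (all ≥ 0, as they must be for A^T A). The largest is λ_max ≈ 45.0256, hence ||A||_2 = sqrt(λ_max) ≈ 6.7101.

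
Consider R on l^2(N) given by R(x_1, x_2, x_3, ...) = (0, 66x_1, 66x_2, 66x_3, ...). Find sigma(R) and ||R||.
sigma(R) = closed disk {z in C : |z| ≤ 66}; ||R|| = 66

Note R = 66·U where U is the unit right shift (U x)_k = x_{k-1} (with x_0 := 0); so ||R|| = 66||U|| and sigma(R) = 66·sigma(U). ||R x||^2 = sum_{k≥1} |66x_k|^2 = 4356||x||^2, so ||R|| = 66 and sigma(R) ⊂ {|z| ≤ 66}. For any |lambda| < 66, the equation (R - lambda I) x = 0 forces x_1 = 0, then 66x_k = lambda x_{k+1} ⇒ x = 0, so R has no eigenvalues. But (R - lambda I) is not surjective for |lambda| < 66: solving (R - lambda I) x = e_1 would require x_n proportional to (lambda/66)^(-n), which is not in l^2. So every |lambda| < 66 lies in the residual spectrum. The boundary |lambda| = 66 is in the approximate point spectrum (the spectrum is closed). Hence sigma(R) is the closed disk of radius 66.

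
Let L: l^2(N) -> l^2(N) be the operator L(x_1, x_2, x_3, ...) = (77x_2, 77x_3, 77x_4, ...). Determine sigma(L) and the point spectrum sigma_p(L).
sigma(L) = closed disk {z in C : |z| ≤ 77}; sigma_p(L) = open disk {z in C : |z| < 77}

Note L = 77·V where V is the unit left shift (V x)_k = x_{k+1}; so sigma(L) = 77·sigma(V) and ||L|| = 77||V||. ||L x||^2 = 5929sum_{k≥2} |x_k|^2 ≤ 5929||x||^2, with equality on {x : x_1 = 0}, so ||L|| = 77. For any lambda with |lambda| < 77, set r = lambda/77 (|r| < 1); the vector x = (1, r, r^2, ...) is in l^2 and satisfies L x = 77(r, r^2, ...) = lambda x, so lambda is an eigenvalue. On the boundary |lambda| = 77 the geometric series diverges, so no l^2 eigenvector exists, but these lambda lie in the approximate point spectrum. Hence sigma(L) is the closed disk of radius 77 and sigma_p(L) is the open disk.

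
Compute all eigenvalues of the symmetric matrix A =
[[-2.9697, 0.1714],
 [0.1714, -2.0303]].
sigma(A) ≈ {-3, -2}

A is real symmetric, so its spectrum consists of real eigenvalues. Expanding the characteristic polynomial of the displayed matrix gives
  det(λ I - A) = p(λ) = λ^2 + (5)λ + (6).
Solving p(λ) = 0 yields eigenvalues ≈ -3, -2. (A is shown rounded to 4 decimals, so these recover the underlying integer eigenvalues to within that precision.)
Verification: the trace of A = -5 equals the sum of eigenvalues -5, and det(A) ≈ 6.0000 matches the eigenvalue product 6.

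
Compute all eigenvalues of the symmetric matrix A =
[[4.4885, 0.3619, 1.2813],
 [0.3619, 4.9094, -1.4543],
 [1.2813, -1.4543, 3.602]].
sigma(A) ≈ {2, 5, 6}

A is real symmetric, so its spectrum consists of real eigenvalues. Expanding the characteristic polynomial of the displayed matrix gives
  det(λ I - A) = p(λ) = λ^3 + (-13)λ^2 + (52)λ + (-60).
Solving p(λ) = 0 yields eigenvalues ≈ 2, 5, 6. (A is shown rounded to 4 decimals, so these recover the underlying integer eigenvalues to within that precision.)
Verification: the trace of A = 13 equals the sum of eigenvalues 13, and det(A) ≈ 59.9996 matches the eigenvalue product 60.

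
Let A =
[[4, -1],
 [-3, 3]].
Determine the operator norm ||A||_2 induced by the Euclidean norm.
||A||_2 = sqrt((35 + sqrt(901))/2) ≈ 5.7016 (= sqrt(largest eigenvalue of A^T A))

||A||_2 = sigma_max(A) = sqrt(lambda_max(A^T A)). Form the symmetric matrix M = A^T A =
[[25, -13],
 [-13, 10]].
Its characteristic polynomial (trace, determinant of M give the coefficients) is
  p(λ) = det(λ I - M) = λ^2 - 35λ + 81.
For λ^2 - 35λ + 81 the discriminant is 901. It is nonnegative but not a perfect square, so the roots are real and irrational: λ = (35 ± sqrt(901))/2 ≈ 32.5083, 2.4917.
So the eigenvalues of A^T A are ≈ 2.4917, 32.5083 (all ≥ 0, as they must be for A^T A). The largest is λ_max = (35 + sqrt(901))/2 ≈ 32.5083, hence ||A||_2 = sqrt(λ_max) = sqrt((35 + sqrt(901))/2) ≈ 5.7016.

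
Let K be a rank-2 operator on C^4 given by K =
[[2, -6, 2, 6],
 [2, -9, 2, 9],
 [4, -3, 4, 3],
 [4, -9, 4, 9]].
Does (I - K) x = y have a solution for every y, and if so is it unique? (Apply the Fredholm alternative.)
(I - K) is invertible (det(I - K) = -23 ≠ 0), so for every y in C^4 the equation (I - K) x = y has a unique solution.

K has rank 2 and factors as K = U V^T = u1 v1^T + u2 v2^T with u1 = (-1, -1, -2, -2), v1 = (-2, 0, -2, 0), u2 = (2, 3, 1, 3), v2 = (0, -3, 0, 3) (multiplying out reproduces the displayed K). The nonzero eigenvalues of U V^T coincide with those of the 2 x 2 matrix G = V^T U = [[v1·u1, v1·u2], [v2·u1, v2·u2]] = [[6, -6], [-3, 0]], and by the Sylvester determinant identity det(I_4 - U V^T) = det(I_2 - V^T U) = det([[-5, 6], [3, 1]]) = (-5)(1) - (6)(3) = -23. (Direct check: I - K =
[[-1, 6, -2, -6],
 [-2, 10, -2, -9],
 [-4, 3, -3, -3],
 [-4, 9, -4, -8]]
has determinant -23.) The finite-dimensional Fredholm alternative says: either (I - K) is invertible, or ker(I - K) ≠ {0} and then range(I - K) = ker((I - K)^*)^⊥, with dim ker(I - K) = dim ker((I - K)^*). Since det(I - K) ≠ 0, 1 is not an eigenvalue of K and ker(I - K) = {0}, so we are in the first case: for every y there is a unique x = (I - K)^(-1) y. (Explicitly, by the Woodbury identity, (I - U V^T)^(-1) = I + U (I_2 - G)^(-1) V^T.)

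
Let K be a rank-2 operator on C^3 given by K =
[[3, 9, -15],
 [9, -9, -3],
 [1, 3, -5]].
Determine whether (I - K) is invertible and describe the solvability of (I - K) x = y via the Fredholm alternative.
(I - K) is invertible (det(I - K) = -42 ≠ 0), so for every y in C^3 the equation (I - K) x = y has a unique solution.

K has rank 2 and factors as K = U V^T = u1 v1^T + u2 v2^T with u1 = (3, -3, 1), v1 = (-1, 3, -2), u2 = (-3, -3, -1), v2 = (-2, 0, 3) (multiplying out reproduces the displayed K). The nonzero eigenvalues of U V^T coincide with those of the 2 x 2 matrix G = V^T U = [[v1·u1, v1·u2], [v2·u1, v2·u2]] = [[-14, -4], [-3, 3]], and by the Sylvester determinant identity det(I_3 - U V^T) = det(I_2 - V^T U) = det([[15, 4], [3, -2]]) = (15)(-2) - (4)(3) = -42. (Direct check: I - K =
[[-2, -9, 15],
 [-9, 10, 3],
 [-1, -3, 6]]
has determinant -42.) The finite-dimensional Fredholm alternative says: either (I - K) is invertible, or ker(I - K) ≠ {0} and then range(I - K) = ker((I - K)^*)^⊥, with dim ker(I - K) = dim ker((I - K)^*). Since det(I - K) ≠ 0, 1 is not an eigenvalue of K and ker(I - K) = {0}, so we are in the first case: for every y there is a unique x = (I - K)^(-1) y. (Explicitly, by the Woodbury identity, (I - U V^T)^(-1) = I + U (I_2 - G)^(-1) V^T.)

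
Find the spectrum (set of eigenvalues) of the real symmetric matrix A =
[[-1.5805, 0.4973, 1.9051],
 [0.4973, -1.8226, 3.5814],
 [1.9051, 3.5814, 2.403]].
sigma(A) ≈ {-4, -2, 5}

A is real symmetric, so its spectrum consists of real eigenvalues. Expanding the characteristic polynomial of the displayed matrix gives
  det(λ I - A) = p(λ) = λ^3 + (1)λ^2 + (-22)λ + (-40.0011).
Solving p(λ) = 0 yields eigenvalues ≈ -4, -2, 5. (A is shown rounded to 4 decimals, so these recover the underlying integer eigenvalues to within that precision.)
Verification: the trace of A = -1 equals the sum of eigenvalues -1, and det(A) ≈ 40.0011 matches the eigenvalue product 40.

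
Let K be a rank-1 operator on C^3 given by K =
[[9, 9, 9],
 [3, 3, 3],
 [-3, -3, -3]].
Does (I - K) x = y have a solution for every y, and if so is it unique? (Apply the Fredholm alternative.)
(I - K) is invertible (det(I - K) = -8 ≠ 0), so for every y in C^3 the equation (I - K) x = y has a unique solution.

K has rank 1, so it is an outer product K = u v^T: every row of K is a multiple of one row vector. Reading off the entries, u = (-3, -1, 1) and v = (-3, -3, -3) (row i of K equals u_i·v^T). A rank-one matrix u v^T satisfies K u = u (v·u) and kills the (2)-dimensional subspace v^⊥, so its characteristic polynomial is lambda^2 (lambda - v·u) with v·u = tr K = 9. Hence the eigenvalues of I - K are 1 (multiplicity 2) and 1 - (9) = -8, so det(I - K) = -8. (Direct check: I - K =
[[-8, -9, -9],
 [-3, -2, -3],
 [3, 3, 4]]
has determinant -8.) The finite-dimensional Fredholm alternative says: either (I - K) is invertible, or ker(I - K) ≠ {0} and then range(I - K) = ker((I - K)^*)^⊥, with dim ker(I - K) = dim ker((I - K)^*). Since det(I - K) ≠ 0, 1 is not an eigenvalue of K and ker(I - K) = {0}, so we are in the first case: for every y there is a unique x = (I - K)^(-1) y. Explicitly, by the Sherman–Morrison formula, (I - u v^T)^(-1) = I + u v^T/(1 - v·u), i.e. (I - K)^(-1) = I + K/(-8).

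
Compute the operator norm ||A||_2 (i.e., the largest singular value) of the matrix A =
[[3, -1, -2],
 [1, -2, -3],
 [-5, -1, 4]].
||A||_2 ≈ 7.8285 (= sqrt(largest eigenvalue of A^T A))

||A||_2 = sigma_max(A) = sqrt(lambda_max(A^T A)). Form the symmetric matrix M = A^T A =
[[35, 0, -29],
 [0, 6, 4],
 [-29, 4, 29]].
Its characteristic polynomial (trace, sum of principal 2x2 minors, determinant of M give the coefficients) is
  p(λ) = det(λ I - M) = λ^3 - 70λ^2 + 542λ - 484.
No integer candidate from the rational root theorem (±divisors of 484) is a root, so the roots are irrational. The cubic discriminant is Δ = 462723616 > 0, so there are three distinct real roots. p(1) = -11 and p(2) = 328 have opposite signs, so a root lies in (1, 2); Newton's method refines it to λ ≈ 1.0273. p(7) = 223 and p(8) = -116 have opposite signs, so a root lies in (7, 8); Newton's method refines it to λ ≈ 7.6878. p(61) = -911 and p(62) = 2368 have opposite signs, so a root lies in (61, 62); Newton's method refines it to λ ≈ 61.2849. Check (Vieta): the three roots sum to 70, matching tr M = 70.
So the eigenvalues of A^T A are ≈ 1.0273, 7.6878, 61.2849 (all ≥ 0, as they must be for A^T A). The largest is λ_max ≈ 61.2849, hence ||A||_2 = sqrt(λ_max) ≈ 7.8285.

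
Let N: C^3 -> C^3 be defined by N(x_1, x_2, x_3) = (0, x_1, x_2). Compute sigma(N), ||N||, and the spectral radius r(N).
sigma(N) = {0}; ||N|| = 1; r(N) = 0. (N is nilpotent with N^3 = 0.)

On C^3, N is a strictly lower-triangular matrix with 1 on the subdiagonal and zeros elsewhere, so its characteristic polynomial is lambda^3 and every eigenvalue is 0: sigma(N) = {0}. For the operator norm, N e_i = e_{i+1} for i = 1, ..., 2 and N e_3 = 0, so the singular values of N are 1 (with multiplicity 2) and 0; hence ||N|| = 1. The spectral radius r(N) = max|lambda| = 0. Note ||N|| > r(N) — characteristic of non-normal nilpotent operators. Indeed N^3 = 0.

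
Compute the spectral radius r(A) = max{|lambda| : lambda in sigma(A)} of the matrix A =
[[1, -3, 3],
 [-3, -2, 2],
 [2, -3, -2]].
r(A) ≈ 3.8894

The eigenvalues of A are the roots of its characteristic polynomial. With M = A (coefficients from the trace, the sum of principal 2x2 minors, and det A):
  p(λ) = det(λ I - M) = λ^3 + 3λ^2 - 9λ - 55.
No integer candidate from the rational root theorem (±divisors of 55) is a root, so the roots are irrational. The cubic discriminant is Δ = -45360 < 0, so there is one real root and a complex-conjugate pair. p(3) = -28 and p(4) = 21 have opposite signs, so a root lies in (3, 4); Newton's method refines it to λ ≈ 3.6359. Dividing out (λ - (3.6359)) leaves approximately λ^2 + 6.6359λ + 15.1271. For λ^2 + 6.6359λ + 15.1271 the discriminant is -16.4737. It is negative, so the remaining roots are the complex-conjugate pair λ ≈ -3.3179 ± 2.0294i. Their product equals the constant term, so |λ|^2 ≈ 15.1271 and |λ| ≈ 3.8894.
Thus the eigenvalues (to 4 decimals) are 3.6359 (modulus 3.6359); -3.3179 ± 2.0294i (modulus 3.8894). The spectral radius is the largest modulus: r(A) ≈ 3.8894. (Cross-check: r(A) ≤ ||A||_2 ≈ 5.2149; equality holds whenever A is normal, though it can also hold for some non-normal A.)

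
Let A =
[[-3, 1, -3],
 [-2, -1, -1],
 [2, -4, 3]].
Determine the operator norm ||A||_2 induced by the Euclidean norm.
||A||_2 ≈ 6.7094 (= sqrt(largest eigenvalue of A^T A))

||A||_2 = sigma_max(A) = sqrt(lambda_max(A^T A)). Form the symmetric matrix M = A^T A =
[[17, -9, 17],
 [-9, 18, -14],
 [17, -14, 19]].
Its characteristic polynomial (trace, sum of principal 2x2 minors, determinant of M give the coefficients) is
  p(λ) = det(λ I - M) = λ^3 - 54λ^2 + 405λ - 25.
No integer candidate from the rational root theorem (±divisors of 25) is a root, so the roots are irrational. The cubic discriminant is Δ = 206654625 > 0, so there are three distinct real roots. p(0) = -25 and p(1) = 327 have opposite signs, so a root lies in (0, 1); Newton's method refines it to λ ≈ 0.0622. p(8) = 271 and p(9) = -25 have opposite signs, so a root lies in (8, 9); Newton's method refines it to λ ≈ 8.9223. p(45) = -25 and p(46) = 1677 have opposite signs, so a root lies in (45, 46); Newton's method refines it to λ ≈ 45.0154. Check (Vieta): the three roots sum to 54, matching tr M = 54.
So the eigenvalues of A^T A are ≈ 0.0622, 8.9223, 45.0154 (all ≥ 0, as they must be for A^T A). The largest is λ_max ≈ 45.0154, hence ||A||_2 = sqrt(λ_max) ≈ 6.7094.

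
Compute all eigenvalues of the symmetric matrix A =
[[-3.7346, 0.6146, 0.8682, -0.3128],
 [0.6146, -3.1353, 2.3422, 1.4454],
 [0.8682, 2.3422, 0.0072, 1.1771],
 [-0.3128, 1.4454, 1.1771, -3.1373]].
sigma(A) ≈ {-5, -4, -3, 2}

A is real symmetric, so its spectrum consists of real eigenvalues. Expanding the characteristic polynomial of the displayed matrix gives
  det(λ I - A) = p(λ) = λ^4 + (10)λ^3 + (23)λ^2 + (-34)λ + (-120).
Solving p(λ) = 0 yields eigenvalues ≈ -5, -4, -3, 2. (A is shown rounded to 4 decimals, so these recover the underlying integer eigenvalues to within that precision.)
Verification: the trace of A = -10 equals the sum of eigenvalues -10, and det(A) ≈ -119.9995 matches the eigenvalue product -120.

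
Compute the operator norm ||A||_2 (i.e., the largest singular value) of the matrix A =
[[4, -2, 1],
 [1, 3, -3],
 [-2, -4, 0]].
||A||_2 ≈ 5.8683 (= sqrt(largest eigenvalue of A^T A))

||A||_2 = sigma_max(A) = sqrt(lambda_max(A^T A)). Form the symmetric matrix M = A^T A =
[[21, 3, 1],
 [3, 29, -11],
 [1, -11, 10]].
Its characteristic polynomial (trace, sum of principal 2x2 minors, determinant of M give the coefficients) is
  p(λ) = det(λ I - M) = λ^3 - 60λ^2 + 978λ - 3364.
No integer candidate from the rational root theorem (±divisors of 3364) is a root, so the roots are irrational. The cubic discriminant is Δ = 42726960 > 0, so there are three distinct real roots. p(4) = -348 and p(5) = 151 have opposite signs, so a root lies in (4, 5); Newton's method refines it to λ ≈ 4.6771. p(20) = 196 and p(21) = -25 have opposite signs, so a root lies in (20, 21); Newton's method refines it to λ ≈ 20.886. p(34) = -168 and p(35) = 241 have opposite signs, so a root lies in (34, 35); Newton's method refines it to λ ≈ 34.4369. Check (Vieta): the three roots sum to 60, matching tr M = 60.
So the eigenvalues of A^T A are ≈ 4.6771, 20.886, 34.4369 (all ≥ 0, as they must be for A^T A). The largest is λ_max ≈ 34.4369, hence ||A||_2 = sqrt(λ_max) ≈ 5.8683.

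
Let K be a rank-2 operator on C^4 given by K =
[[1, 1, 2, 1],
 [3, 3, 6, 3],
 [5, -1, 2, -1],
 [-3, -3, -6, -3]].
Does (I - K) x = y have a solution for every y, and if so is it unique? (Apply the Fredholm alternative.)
(I - K) is invertible (det(I - K) = -10 ≠ 0), so for every y in C^4 the equation (I - K) x = y has a unique solution.

K has rank 2 and factors as K = U V^T = u1 v1^T + u2 v2^T with u1 = (0, 0, -2, 0), v1 = (-2, 1, 0, 1), u2 = (1, 3, 1, -3), v2 = (1, 1, 2, 1) (multiplying out reproduces the displayed K). The nonzero eigenvalues of U V^T coincide with those of the 2 x 2 matrix G = V^T U = [[v1·u1, v1·u2], [v2·u1, v2·u2]] = [[0, -2], [-4, 3]], and by the Sylvester determinant identity det(I_4 - U V^T) = det(I_2 - V^T U) = det([[1, 2], [4, -2]]) = (1)(-2) - (2)(4) = -10. (Direct check: I - K =
[[0, -1, -2, -1],
 [-3, -2, -6, -3],
 [-5, 1, -1, 1],
 [3, 3, 6, 4]]
has determinant -10.) The finite-dimensional Fredholm alternative says: either (I - K) is invertible, or ker(I - K) ≠ {0} and then range(I - K) = ker((I - K)^*)^⊥, with dim ker(I - K) = dim ker((I - K)^*). Since det(I - K) ≠ 0, 1 is not an eigenvalue of K and ker(I - K) = {0}, so we are in the first case: for every y there is a unique x = (I - K)^(-1) y. (Explicitly, by the Woodbury identity, (I - U V^T)^(-1) = I + U (I_2 - G)^(-1) V^T.)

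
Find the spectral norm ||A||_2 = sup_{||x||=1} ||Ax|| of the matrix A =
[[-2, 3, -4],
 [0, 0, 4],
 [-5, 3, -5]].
||A||_2 ≈ 9.7026 (= sqrt(largest eigenvalue of A^T A))

||A||_2 = sigma_max(A) = sqrt(lambda_max(A^T A)). Form the symmetric matrix M = A^T A =
[[29, -21, 33],
 [-21, 18, -27],
 [33, -27, 57]].
Its characteristic polynomial (trace, sum of principal 2x2 minors, determinant of M give the coefficients) is
  p(λ) = det(λ I - M) = λ^3 - 104λ^2 + 942λ - 1296.
No integer candidate from the rational root theorem (±divisors of 1296) is a root, so the roots are irrational. The cubic discriminant is Δ = 2662894368 > 0, so there are three distinct real roots. p(1) = -457 and p(2) = 180 have opposite signs, so a root lies in (1, 2); Newton's method refines it to λ ≈ 1.6837. p(8) = 96 and p(9) = -513 have opposite signs, so a root lies in (8, 9); Newton's method refines it to λ ≈ 8.1764. p(94) = -1108 and p(95) = 6969 have opposite signs, so a root lies in (94, 95); Newton's method refines it to λ ≈ 94.1398. Check (Vieta): the three roots sum to 104, matching tr M = 104.
So the eigenvalues of A^T A are ≈ 1.6837, 8.1764, 94.1398 (all ≥ 0, as they must be for A^T A). The largest is λ_max ≈ 94.1398, hence ||A||_2 = sqrt(λ_max) ≈ 9.7026.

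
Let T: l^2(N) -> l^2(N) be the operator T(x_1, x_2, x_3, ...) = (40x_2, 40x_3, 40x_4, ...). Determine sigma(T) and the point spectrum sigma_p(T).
sigma(T) = closed disk {z in C : |z| ≤ 40}; sigma_p(T) = open disk {z in C : |z| < 40}

Note T = 40·V where V is the unit left shift (V x)_k = x_{k+1}; so sigma(T) = 40·sigma(V) and ||T|| = 40||V||. ||T x||^2 = 1600sum_{k≥2} |x_k|^2 ≤ 1600||x||^2, with equality on {x : x_1 = 0}, so ||T|| = 40. For any lambda with |lambda| < 40, set r = lambda/40 (|r| < 1); the vector x = (1, r, r^2, ...) is in l^2 and satisfies T x = 40(r, r^2, ...) = lambda x, so lambda is an eigenvalue. On the boundary |lambda| = 40 the geometric series diverges, so no l^2 eigenvector exists, but these lambda lie in the approximate point spectrum. Hence sigma(T) is the closed disk of radius 40 and sigma_p(T) is the open disk.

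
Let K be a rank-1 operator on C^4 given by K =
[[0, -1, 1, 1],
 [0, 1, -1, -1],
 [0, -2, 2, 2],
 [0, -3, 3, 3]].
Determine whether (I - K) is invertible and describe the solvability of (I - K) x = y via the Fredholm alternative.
(I - K) is invertible (det(I - K) = -5 ≠ 0), so for every y in C^4 the equation (I - K) x = y has a unique solution.

K has rank 1, so it is an outer product K = u v^T: every row of K is a multiple of one row vector. Reading off the entries, u = (1, -1, 2, 3) and v = (0, -1, 1, 1) (row i of K equals u_i·v^T). A rank-one matrix u v^T satisfies K u = u (v·u) and kills the (3)-dimensional subspace v^⊥, so its characteristic polynomial is lambda^3 (lambda - v·u) with v·u = tr K = 6. Hence the eigenvalues of I - K are 1 (multiplicity 3) and 1 - (6) = -5, so det(I - K) = -5. (Direct check: I - K =
[[1, 1, -1, -1],
 [0, 0, 1, 1],
 [0, 2, -1, -2],
 [0, 3, -3, -2]]
has determinant -5.) The finite-dimensional Fredholm alternative says: either (I - K) is invertible, or ker(I - K) ≠ {0} and then range(I - K) = ker((I - K)^*)^⊥, with dim ker(I - K) = dim ker((I - K)^*). Since det(I - K) ≠ 0, 1 is not an eigenvalue of K and ker(I - K) = {0}, so we are in the first case: for every y there is a unique x = (I - K)^(-1) y. Explicitly, by the Sherman–Morrison formula, (I - u v^T)^(-1) = I + u v^T/(1 - v·u), i.e. (I - K)^(-1) = I + K/(-5).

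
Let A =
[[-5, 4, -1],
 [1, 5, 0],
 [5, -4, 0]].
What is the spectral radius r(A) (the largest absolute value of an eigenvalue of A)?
r(A) ≈ 5.4178

The eigenvalues of A are the roots of its characteristic polynomial. With M = A (coefficients from the trace, the sum of principal 2x2 minors, and det A):
  p(λ) = det(λ I - M) = λ^3 - 24λ - 29.
No integer candidate from the rational root theorem (±divisors of 29) is a root, so the roots are irrational. The cubic discriminant is Δ = 32589 > 0, so there are three distinct real roots. p(-5) = -34 and p(-4) = 3 have opposite signs, so a root lies in (-5, -4); Newton's method refines it to λ ≈ -4.118. p(-2) = 11 and p(-1) = -6 have opposite signs, so a root lies in (-2, -1); Newton's method refines it to λ ≈ -1.2998. p(5) = -24 and p(6) = 43 have opposite signs, so a root lies in (5, 6); Newton's method refines it to λ ≈ 5.4178. Check (Vieta): the three roots sum to 0, matching tr M = 0.
Thus the eigenvalues (to 4 decimals) are -4.118 (modulus 4.118); -1.2998 (modulus 1.2998); 5.4178 (modulus 5.4178). The spectral radius is the largest modulus: r(A) ≈ 5.4178. (Cross-check: r(A) ≤ ||A||_2 ≈ 9.4647; equality holds whenever A is normal, though it can also hold for some non-normal A.)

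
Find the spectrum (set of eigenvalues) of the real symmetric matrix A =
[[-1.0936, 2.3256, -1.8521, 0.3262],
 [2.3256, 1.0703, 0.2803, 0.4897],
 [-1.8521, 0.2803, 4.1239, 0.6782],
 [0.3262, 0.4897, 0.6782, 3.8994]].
sigma(A) ≈ {-3, 2, 4, 5}

A is real symmetric, so its spectrum consists of real eigenvalues. Expanding the characteristic polynomial of the displayed matrix gives
  det(λ I - A) = p(λ) = λ^4 + (-8)λ^3 + (5)λ^2 + (74)λ + (-120).
Solving p(λ) = 0 yields eigenvalues ≈ -3, 2, 4, 5. (A is shown rounded to 4 decimals, so these recover the underlying integer eigenvalues to within that precision.)
Verification: the trace of A = 8 equals the sum of eigenvalues 8, and det(A) ≈ -119.9999 matches the eigenvalue product -120.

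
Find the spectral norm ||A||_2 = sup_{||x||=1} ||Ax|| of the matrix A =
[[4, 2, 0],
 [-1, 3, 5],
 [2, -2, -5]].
||A||_2 ≈ 8.1887 (= sqrt(largest eigenvalue of A^T A))

||A||_2 = sigma_max(A) = sqrt(lambda_max(A^T A)). Form the symmetric matrix M = A^T A =
[[21, 1, -15],
 [1, 17, 25],
 [-15, 25, 50]].
Its characteristic polynomial (trace, sum of principal 2x2 minors, determinant of M give the coefficients) is
  p(λ) = det(λ I - M) = λ^3 - 88λ^2 + 1406λ - 100.
No integer candidate from the rational root theorem (±divisors of 100) is a root, so the roots are irrational. The cubic discriminant is Δ = 4140743920 > 0, so there are three distinct real roots. p(0) = -100 and p(1) = 1219 have opposite signs, so a root lies in (0, 1); Newton's method refines it to λ ≈ 0.0714. p(20) = 820 and p(21) = -121 have opposite signs, so a root lies in (20, 21); Newton's method refines it to λ ≈ 20.8745. p(67) = -167 and p(68) = 3028 have opposite signs, so a root lies in (67, 68); Newton's method refines it to λ ≈ 67.0541. Check (Vieta): the three roots sum to 88, matching tr M = 88.
So the eigenvalues of A^T A are ≈ 0.0714, 20.8745, 67.0541 (all ≥ 0, as they must be for A^T A). The largest is λ_max ≈ 67.0541, hence ||A||_2 = sqrt(λ_max) ≈ 8.1887.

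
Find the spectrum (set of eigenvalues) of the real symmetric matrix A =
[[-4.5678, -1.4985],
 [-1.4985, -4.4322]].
sigma(A) ≈ {-6, -3}

A is real symmetric, so its spectrum consists of real eigenvalues. Expanding the characteristic polynomial of the displayed matrix gives
  det(λ I - A) = p(λ) = λ^2 + (9)λ + (18).
Solving p(λ) = 0 yields eigenvalues ≈ -6, -3. (A is shown rounded to 4 decimals, so these recover the underlying integer eigenvalues to within that precision.)
Verification: the trace of A = -9 equals the sum of eigenvalues -9, and det(A) ≈ 17.9999 matches the eigenvalue product 18.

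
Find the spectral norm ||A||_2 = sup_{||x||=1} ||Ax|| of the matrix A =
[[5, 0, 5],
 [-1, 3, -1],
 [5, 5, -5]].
||A||_2 ≈ 8.8609 (= sqrt(largest eigenvalue of A^T A))

||A||_2 = sigma_max(A) = sqrt(lambda_max(A^T A)). Form the symmetric matrix M = A^T A =
[[51, 22, 1],
 [22, 34, -28],
 [1, -28, 51]].
Its characteristic polynomial (trace, sum of principal 2x2 minors, determinant of M give the coefficients) is
  p(λ) = det(λ I - M) = λ^3 - 136λ^2 + 4800λ - 22500.
No integer candidate from the rational root theorem (±divisors of 22500) is a root, so the roots are irrational. The cubic discriminant is Δ = 8104050000 > 0, so there are three distinct real roots. p(5) = -1775 and p(6) = 1620 have opposite signs, so a root lies in (5, 6); Newton's method refines it to λ ≈ 5.514. p(51) = 1215 and p(52) = -36 have opposite signs, so a root lies in (51, 52); Newton's method refines it to λ ≈ 51.9708. p(78) = -972 and p(79) = 963 have opposite signs, so a root lies in (78, 79); Newton's method refines it to λ ≈ 78.5152. Check (Vieta): the three roots sum to 136, matching tr M = 136.
So the eigenvalues of A^T A are ≈ 5.514, 51.9708, 78.5152 (all ≥ 0, as they must be for A^T A). The largest is λ_max ≈ 78.5152, hence ||A||_2 = sqrt(λ_max) ≈ 8.8609.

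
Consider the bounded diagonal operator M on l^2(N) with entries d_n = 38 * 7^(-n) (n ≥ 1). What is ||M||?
||M|| = 38/7 (attained at n = 1)

For M diagonal, ||M|| = sup_n |d_n|. The sequence d_n = 38 * 7^(-n) is positive and strictly decreasing (ratio 7^(-1) < 1), so the supremum is d_1 = 38/7. Hence ||M|| = 38/7.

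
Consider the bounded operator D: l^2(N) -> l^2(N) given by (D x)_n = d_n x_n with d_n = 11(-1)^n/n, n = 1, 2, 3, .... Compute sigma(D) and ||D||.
sigma(D) = {11(-1)^n/n : n ≥ 1} ∪ {0}; ||D|| = 11

A bounded diagonal operator on l^2 with diagonal entries d_n has spectrum equal to the closure of {d_n : n ≥ 1}: every d_n is an eigenvalue (with eigenvector e_n), so {d_n} ⊂ sigma(D); the spectrum is closed, so its closure is too; and for lambda not in the closure, (D - lambda I) has bounded inverse (the diagonal entries 1/(d_n - lambda) are bounded). For our sequence d_n = 11(-1)^n/n, n = 1, 2, 3, ...:
  - {d_n} = {11(-1)^n/n : n ≥ 1}; the only limit point is 0
  - closure = {11(-1)^n/n : n ≥ 1} ∪ {0}
For the norm: a diagonal operator has ||D|| = sup_n |d_n|. Here |d_n| = 11/n is decreasing, so sup_n |d_n| = |d_1| = 11. So ||D|| = 11.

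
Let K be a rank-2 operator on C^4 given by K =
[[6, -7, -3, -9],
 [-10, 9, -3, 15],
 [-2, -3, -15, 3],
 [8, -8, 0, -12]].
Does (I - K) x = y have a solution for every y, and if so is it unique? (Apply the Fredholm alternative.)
(I - K) is invertible (det(I - K) = -51 ≠ 0), so for every y in C^4 the equation (I - K) x = y has a unique solution.

K has rank 2 and factors as K = U V^T = u1 v1^T + u2 v2^T with u1 = (-2, 2, -2, -2), v1 = (-2, 3, 3, 3), u2 = (-1, 3, 3, -2), v2 = (-2, 1, -3, 3) (multiplying out reproduces the displayed K). The nonzero eigenvalues of U V^T coincide with those of the 2 x 2 matrix G = V^T U = [[v1·u1, v1·u2], [v2·u1, v2·u2]] = [[-2, 14], [6, -10]], and by the Sylvester determinant identity det(I_4 - U V^T) = det(I_2 - V^T U) = det([[3, -14], [-6, 11]]) = (3)(11) - (-14)(-6) = -51. (Direct check: I - K =
[[-5, 7, 3, 9],
 [10, -8, 3, -15],
 [2, 3, 16, -3],
 [-8, 8, 0, 13]]
has determinant -51.) The finite-dimensional Fredholm alternative says: either (I - K) is invertible, or ker(I - K) ≠ {0} and then range(I - K) = ker((I - K)^*)^⊥, with dim ker(I - K) = dim ker((I - K)^*). Since det(I - K) ≠ 0, 1 is not an eigenvalue of K and ker(I - K) = {0}, so we are in the first case: for every y there is a unique x = (I - K)^(-1) y. (Explicitly, by the Woodbury identity, (I - U V^T)^(-1) = I + U (I_2 - G)^(-1) V^T.)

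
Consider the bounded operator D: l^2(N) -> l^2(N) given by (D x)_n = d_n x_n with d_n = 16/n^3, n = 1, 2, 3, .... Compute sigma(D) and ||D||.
sigma(D) = {16/n^3 : n ≥ 1} ∪ {0}; ||D|| = 16

A bounded diagonal operator on l^2 with diagonal entries d_n has spectrum equal to the closure of {d_n : n ≥ 1}: every d_n is an eigenvalue (with eigenvector e_n), so {d_n} ⊂ sigma(D); the spectrum is closed, so its closure is too; and for lambda not in the closure, (D - lambda I) has bounded inverse (the diagonal entries 1/(d_n - lambda) are bounded). For our sequence d_n = 16/n^3, n = 1, 2, 3, ...:
  - {d_n} = {16/n^3 : n ≥ 1}; the only limit point is 0
  - closure = {16/n^3 : n ≥ 1} ∪ {0}
For the norm: a diagonal operator has ||D|| = sup_n |d_n|. Here d_n = 16/n^3 is positive and decreasing, so sup_n |d_n| = d_1 = 16. So ||D|| = 16.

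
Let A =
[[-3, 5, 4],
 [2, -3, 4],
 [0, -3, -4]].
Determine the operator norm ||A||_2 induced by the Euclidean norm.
||A||_2 ≈ 8.4218 (= sqrt(largest eigenvalue of A^T A))

||A||_2 = sigma_max(A) = sqrt(lambda_max(A^T A)). Form the symmetric matrix M = A^T A =
[[13, -21, -4],
 [-21, 43, 20],
 [-4, 20, 48]].
Its characteristic polynomial (trace, sum of principal 2x2 minors, determinant of M give the coefficients) is
  p(λ) = det(λ I - M) = λ^3 - 104λ^2 + 2390λ - 3136.
No integer candidate from the rational root theorem (±divisors of 3136) is a root, so the roots are irrational. The cubic discriminant is Δ = 6829287072 > 0, so there are three distinct real roots. p(1) = -849 and p(2) = 1236 have opposite signs, so a root lies in (1, 2); Newton's method refines it to λ ≈ 1.3958. p(31) = 801 and p(32) = -384 have opposite signs, so a root lies in (31, 32); Newton's method refines it to λ ≈ 31.6777. p(70) = -2436 and p(71) = 201 have opposite signs, so a root lies in (70, 71); Newton's method refines it to λ ≈ 70.9266. Check (Vieta): the three roots sum to 104, matching tr M = 104.
So the eigenvalues of A^T A are ≈ 1.3958, 31.6777, 70.9266 (all ≥ 0, as they must be for A^T A). The largest is λ_max ≈ 70.9266, hence ||A||_2 = sqrt(λ_max) ≈ 8.4218.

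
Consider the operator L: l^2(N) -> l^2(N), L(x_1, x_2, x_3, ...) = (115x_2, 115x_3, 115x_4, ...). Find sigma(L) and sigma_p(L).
sigma(L) = closed disk {z in C : |z| ≤ 115}; sigma_p(L) = open disk {z in C : |z| < 115}

Note L = 115·V where V is the unit left shift (V x)_k = x_{k+1}; so sigma(L) = 115·sigma(V) and ||L|| = 115||V||. ||L x||^2 = 13225sum_{k≥2} |x_k|^2 ≤ 13225||x||^2, with equality on {x : x_1 = 0}, so ||L|| = 115. For any lambda with |lambda| < 115, set r = lambda/115 (|r| < 1); the vector x = (1, r, r^2, ...) is in l^2 and satisfies L x = 115(r, r^2, ...) = lambda x, so lambda is an eigenvalue. On the boundary |lambda| = 115 the geometric series diverges, so no l^2 eigenvector exists, but these lambda lie in the approximate point spectrum. Hence sigma(L) is the closed disk of radius 115 and sigma_p(L) is the open disk.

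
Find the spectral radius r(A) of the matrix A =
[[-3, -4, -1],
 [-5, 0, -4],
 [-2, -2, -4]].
r(A) ≈ 8.27

The eigenvalues of A are the roots of its characteristic polynomial. With M = A (coefficients from the trace, the sum of principal 2x2 minors, and det A):
  p(λ) = det(λ I - M) = λ^3 + 7λ^2 - 18λ - 62.
No integer candidate from the rational root theorem (±divisors of 62) is a root, so the roots are irrational. The cubic discriminant is Δ = 161096 > 0, so there are three distinct real roots. p(-9) = -62 and p(-8) = 18 have opposite signs, so a root lies in (-9, -8); Newton's method refines it to λ ≈ -8.27. p(-3) = 28 and p(-2) = -6 have opposite signs, so a root lies in (-3, -2); Newton's method refines it to λ ≈ -2.1757. p(3) = -26 and p(4) = 42 have opposite signs, so a root lies in (3, 4); Newton's method refines it to λ ≈ 3.4457. Check (Vieta): the three roots sum to -7, matching tr M = -7.
Thus the eigenvalues (to 4 decimals) are -8.27 (modulus 8.27); -2.1757 (modulus 2.1757); 3.4457 (modulus 3.4457). The spectral radius is the largest modulus: r(A) ≈ 8.27. (Cross-check: r(A) ≤ ||A||_2 ≈ 8.5992; equality holds whenever A is normal, though it can also hold for some non-normal A.)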